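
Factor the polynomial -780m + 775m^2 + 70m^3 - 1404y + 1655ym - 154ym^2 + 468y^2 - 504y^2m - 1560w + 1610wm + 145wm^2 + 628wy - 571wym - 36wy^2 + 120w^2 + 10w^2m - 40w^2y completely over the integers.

Group: 4y(-10w^2 - 9wy - 145wm + 130w - 126ym + 117y - 70m^2 + 65m) + (-m - 12)(-10w^2 - 9wy - 145wm + 130w - 126ym + 117y - 70m^2 + 65m); both groups contain (-10w^2 - 9wy - 145wm + 130w - 126ym + 117y - 70m^2 + 65m), so (4y - m - 12) is a factor with cofactor -10w^2 - 9wy - 145wm + 130w - 126ym + 117y - 70m^2 + 65m.
The cofactor groups again: -10w^2 - 9wy - 145wm + 130w - 126ym + 117y - 70m^2 + 65m = -w(10w + 9y + 5m) + (-14m + 13)(10w + 9y + 5m); both groups contain (10w + 9y + 5m), giving -(w + 14m - 13)(10w + 9y + 5m).

-(4y - m - 12)(w + 14m - 13)(10w + 9y + 5m)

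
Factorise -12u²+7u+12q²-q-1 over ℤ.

-(4u-4q-1)(3u+3q-1)

Group: -3u(4u-4q-1) + (-3q+1)(4u-4q-1); both groups contain (4u-4q-1).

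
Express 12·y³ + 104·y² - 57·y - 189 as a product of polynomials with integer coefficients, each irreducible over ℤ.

Trying the rational-root candidates, y = -7/6 is a root, giving the factor (6·y + 7) and quotient 2·y² + 15·y - 27.
The remaining quadratic factors as (y + 9)(2·y - 3).

(2·y - 3)·(6·y + 7)·(y + 9)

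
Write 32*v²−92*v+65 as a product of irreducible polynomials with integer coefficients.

(4*v−5)*(8*v−13)

Need a pair with product 32·65 = 2080 and sum −92: that's −40 and −52.
Split the middle term: 32*v²−40*v − 52*v+65 = 8*v*(4*v−5) − 13*(4*v−5).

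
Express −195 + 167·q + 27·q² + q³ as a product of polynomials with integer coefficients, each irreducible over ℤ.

By the rational root theorem, q = 1 is a root, giving the factor (q − 1) and quotient q² + 28·q + 195.
The remaining quadratic factors as (q + 13)(q + 15).

(q + 13)·(q + 15)·(q − 1)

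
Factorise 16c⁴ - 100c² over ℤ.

4c²(2c + 5)(2c - 5)

Pull out the common factor 4c²; 4c² - 25 is a difference of squares.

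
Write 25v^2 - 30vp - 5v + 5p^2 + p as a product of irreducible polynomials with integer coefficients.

(5v - 5p - 1)(5v - p)

Group: 5v(5v - p) + (-5p - 1)(5v - p); both groups contain (5v - p).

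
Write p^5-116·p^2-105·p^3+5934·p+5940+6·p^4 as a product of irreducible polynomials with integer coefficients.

(p+1)·(p+10)·(p+9)·(p^2-14·p+66)

By the rational root theorem, p = -10 is a root, so (p+10) is a factor; dividing leaves p^4-4·p^3-65·p^2+534·p+594.
Next, p = -1 is a root, so (p+1) divides it; the quotient is p^3-5·p^2-60·p+594.
Continuing, p = -9 is a root, so (p+9) divides it; the quotient is p^2-14·p+66.
The quadratic p^2-14·p+66 has discriminant -68 < 0 and is irreducible over ℤ.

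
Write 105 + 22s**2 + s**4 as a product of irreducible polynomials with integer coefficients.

(s**2 + 15)(s**2 + 7)

Substitute u = s**2 to get a quadratic in u, then factor.
s**2 + 15 is irreducible over ℤ (always positive, so no real roots).
s**2 + 7 is irreducible over ℤ (always positive, so no real roots).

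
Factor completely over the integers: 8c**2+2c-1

(2c+1)(4c-1)

Need a pair with product 8·(-1) = -8 and sum 2: that's -2 and 4.
Split the middle term: 8c**2-2c + 4c-1 = 2c(4c-1) + (4c-1).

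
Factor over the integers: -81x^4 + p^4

Difference of squares twice: with A = p and B = 3x, A⁴ − B⁴ = (A² − B²)(A² + B²), and A² − B² factors again.

(p + 3x)(p - 3x)(p^2 + 9x^2)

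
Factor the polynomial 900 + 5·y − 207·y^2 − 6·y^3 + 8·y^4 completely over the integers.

(2·y + 5)·(4·y − 9)·(y + 4)·(y − 5)

Trying the rational-root candidates, y = 5 is a root, so (y − 5) divides it; the quotient is 8·y^3 + 34·y^2 − 37·y − 180.
Then y = −4 is a root, so (y + 4) divides it; the quotient is 8·y^2 + 2·y − 45.
The remaining quadratic factors as (2·y + 5)(4·y − 9).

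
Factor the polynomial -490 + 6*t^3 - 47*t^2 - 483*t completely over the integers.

Among the possible rational roots, t = 14 is a root, so (t - 14) is a factor; dividing leaves 6*t^2 + 37*t + 35.
The remaining quadratic factors as (6*t + 7)(t + 5).

(6*t + 7)*(t + 5)*(t - 14)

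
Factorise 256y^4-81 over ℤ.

(4y+3)(4y-3)(16y^2+9)

Write as (16y^2)² − (9)², then factor 16y^2-9 once more.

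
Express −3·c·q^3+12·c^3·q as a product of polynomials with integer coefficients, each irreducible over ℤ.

3·c·q·(2·c+q)·(2·c−q)

Factor out 3·c·q, leaving 4·c^2−q^2, which is a difference of two squares.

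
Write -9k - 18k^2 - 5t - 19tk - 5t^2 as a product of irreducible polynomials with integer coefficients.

-(t + 2k + 1)(5t + 9k)

Group: -5t(t + 2k + 1) - 9k(t + 2k + 1); both groups contain (t + 2k + 1).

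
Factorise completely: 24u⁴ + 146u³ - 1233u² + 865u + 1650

(4u - 15)(6u + 5)(u + 11)(u - 2)

Trying the rational-root candidates, u = 2 is a root, giving the factor (u - 2) and quotient 24u³ + 194u² - 845u - 825.
Next, u = -11 is a root, so (u + 11) divides it; the quotient is 24u² - 70u - 75.
The remaining quadratic factors as (6u + 5)(4u - 15).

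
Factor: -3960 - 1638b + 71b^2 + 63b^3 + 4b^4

(4b + 11)(b + 12)(b + 6)(b - 5)

Testing divisors of the constant over divisors of the leading coefficient, b = -11/4 is a root, so (4b + 11) is a factor; dividing leaves b^3 + 13b^2 - 18b - 360.
Continuing, b = -12 is a root, giving the factor (b + 12) and quotient b^2 + b - 30.
The remaining quadratic factors as (b - 5)(b + 6).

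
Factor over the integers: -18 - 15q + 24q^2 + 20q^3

(5q + 6)(4q^2 - 3)

Group as (20q^3 - 15q) + (24q^2 - 18) = 5q(4q^2 - 3) + 6(4q^2 - 3).
Both groups share the factor (4q^2 - 3).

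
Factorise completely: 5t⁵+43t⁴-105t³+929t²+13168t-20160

Testing divisors of the constant over divisors of the leading coefficient, t = 7/5 is a root, so (5t-7) divides it; the quotient is t⁴+10t³-7t²+176t+2880.
Next, t = -8 is a root, so (t+8) divides it; the quotient is t³+2t²-23t+360.
Continuing, t = -9 is a root, giving the factor (t+9) and quotient t²-7t+40.
The quadratic t²-7t+40 has discriminant -111 < 0 and is irreducible over ℤ.

(5t-7)(t+8)(t+9)(t²-7t+40)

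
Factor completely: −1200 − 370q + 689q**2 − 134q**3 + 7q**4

Trying the rational-root candidates, q = 8 is a root, so (q − 8) divides it; the quotient is 7q**3 − 78q**2 + 65q + 150.
Then q = −1 is a root, so (q + 1) divides it; the quotient is 7q**2 − 85q + 150.
The remaining quadratic factors as (q − 10)(7q − 15).

(7q − 15)(q + 1)(q − 10)(q − 8)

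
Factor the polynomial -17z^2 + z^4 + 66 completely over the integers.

(z^2 - 11)(z^2 - 6)

Substitute u = z^2 to get a quadratic in u, then factor.
z^2 - 6 is irreducible over ℤ (6 is not a perfect square).
z^2 - 11 is irreducible over ℤ (11 is not a perfect square).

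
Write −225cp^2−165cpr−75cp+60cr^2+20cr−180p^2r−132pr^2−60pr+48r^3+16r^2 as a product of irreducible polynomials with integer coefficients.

Group: 15p(−15cp−15cr−5c−12pr−12r^2−4r) − 4r(−15cp−15cr−5c−12pr−12r^2−4r); both groups contain (−15cp−15cr−5c−12pr−12r^2−4r), so (15p−4r) is a factor with cofactor −15cp−15cr−5c−12pr−12r^2−4r.
The cofactor groups again: −15cp−15cr−5c−12pr−12r^2−4r = −3p(5c+4r) + (−3r−1)(5c+4r); both groups contain (5c+4r), giving −(3p+3r+1)(5c+4r).

−(15p−4r)(3p+3r+1)(5c+4r)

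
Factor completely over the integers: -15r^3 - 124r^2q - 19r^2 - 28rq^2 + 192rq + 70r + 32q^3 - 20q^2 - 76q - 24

Group: 5r(-3r^2 - 26rq - 5r - 16q^2 + 26q + 12) + (-2q - 2)(-3r^2 - 26rq - 5r - 16q^2 + 26q + 12); both groups contain (-3r^2 - 26rq - 5r - 16q^2 + 26q + 12), so (5r - 2q - 2) is a factor with cofactor -3r^2 - 26rq - 5r - 16q^2 + 26q + 12.
The cofactor groups again: -3r^2 - 26rq - 5r - 16q^2 + 26q + 12 = -3r(r + 8q + 3) + (-2q + 4)(r + 8q + 3); both groups contain (r + 8q + 3), giving -(3r + 2q - 4)(r + 8q + 3).

-(5r - 2q - 2)(3r + 2q - 4)(r + 8q + 3)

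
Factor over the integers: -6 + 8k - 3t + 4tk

(4k - 3)(t + 2)

Group as (4tk - 3t) + (8k - 6) = t(4k - 3) + 2(4k - 3).
Both groups share the factor (4k - 3).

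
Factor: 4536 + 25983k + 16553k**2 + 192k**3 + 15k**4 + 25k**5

(5k + 1)(5k + 7)(k + 8)(k**2 - 9k + 81)

Among the possible rational roots, k = -7/5 is a root, giving the factor (5k + 7) and quotient 5k**4 - 4k**3 + 44k**2 + 3249k + 648.
Next, k = -8 is a root, so (k + 8) divides it; the quotient is 5k**3 - 44k**2 + 396k + 81.
Next, k = -1/5 is a root, so (5k + 1) is a factor; dividing leaves k**2 - 9k + 81.
The quadratic k**2 - 9k + 81 has discriminant -243 < 0 and is irreducible over ℤ.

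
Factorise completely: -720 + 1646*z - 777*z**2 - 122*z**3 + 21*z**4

(3*z - 2)*(7*z - 8)*(z + 5)*(z - 9)

Trying the rational-root candidates, z = -5 is a root, giving the factor (z + 5) and quotient 21*z**3 - 227*z**2 + 358*z - 144.
Next, z = 9 is a root, so (z - 9) divides it; the quotient is 21*z**2 - 38*z + 16.
The remaining quadratic factors as (7*z - 8)(3*z - 2).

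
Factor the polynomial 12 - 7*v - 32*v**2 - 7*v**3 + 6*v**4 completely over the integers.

(2*v - 1)*(3*v + 4)*(v + 1)*(v - 3)

By the rational root theorem, v = -4/3 is a root, so (3*v + 4) divides it; the quotient is 2*v**3 - 5*v**2 - 4*v + 3.
Continuing, v = 3 is a root, so (v - 3) divides it; the quotient is 2*v**2 + v - 1.
The remaining quadratic factors as (v + 1)(2*v - 1).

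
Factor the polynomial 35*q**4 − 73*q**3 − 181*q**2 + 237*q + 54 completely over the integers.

By the rational root theorem, q = −1/5 is a root, so (5*q + 1) is a factor; dividing leaves 7*q**3 − 16*q**2 − 33*q + 54.
Next, q = −2 is a root, so (q + 2) divides it; the quotient is 7*q**2 − 30*q + 27.
The remaining quadratic factors as (q − 3)(7*q − 9).

(5*q + 1)*(7*q − 9)*(q + 2)*(q − 3)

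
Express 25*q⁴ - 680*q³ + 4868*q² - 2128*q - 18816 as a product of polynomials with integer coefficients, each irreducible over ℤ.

(5*q + 8)*(5*q - 14)*(q - 12)*(q - 14)

Testing divisors of the constant over divisors of the leading coefficient, q = -8/5 is a root, giving the factor (5*q + 8) and quotient 5*q³ - 144*q² + 1204*q - 2352.
Continuing, q = 12 is a root, giving the factor (q - 12) and quotient 5*q² - 84*q + 196.
The remaining quadratic factors as (5*q - 14)(q - 14).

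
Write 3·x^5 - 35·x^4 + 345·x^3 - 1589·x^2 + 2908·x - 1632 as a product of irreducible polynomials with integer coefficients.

(3·x - 8)·(x - 1)·(x - 3)·(x^2 - 5·x + 68)

Trying the rational-root candidates, x = 1 is a root, so (x - 1) is a factor; dividing leaves 3·x^4 - 32·x^3 + 313·x^2 - 1276·x + 1632.
Continuing, x = 3 is a root, giving the factor (x - 3) and quotient 3·x^3 - 23·x^2 + 244·x - 544.
Then x = 8/3 is a root, giving the factor (3·x - 8) and quotient x^2 - 5·x + 68.
The quadratic x^2 - 5·x + 68 has discriminant -247 < 0 and is irreducible over ℤ.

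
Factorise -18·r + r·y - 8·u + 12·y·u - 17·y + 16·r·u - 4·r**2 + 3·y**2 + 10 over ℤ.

-(4·r + 3·y - 2)·(r - y - 4·u + 5)

Group: -r·(4·r + 3·y - 2) + (y + 4·u - 5)·(4·r + 3·y - 2); both groups contain (4·r + 3·y - 2).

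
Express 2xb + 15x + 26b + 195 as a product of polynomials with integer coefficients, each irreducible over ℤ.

(2b + 15)(x + 13)

Group as (2xb + 15x) + (26b + 195) = x(2b + 15) + 13(2b + 15).
Both groups share the factor (2b + 15).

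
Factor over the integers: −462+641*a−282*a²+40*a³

(2*a−3)*(4*a−11)*(5*a−14)

Trying the rational-root candidates, a = 11/4 is a root, so (4*a−11) is a factor; dividing leaves 10*a²−43*a+42.
The remaining quadratic factors as (2*a−3)(5*a−14).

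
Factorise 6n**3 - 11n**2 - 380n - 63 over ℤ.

(6n + 1)(n + 7)(n - 9)

Trying the rational-root candidates, n = -7 is a root, giving the factor (n + 7) and quotient 6n**2 - 53n - 9.
The remaining quadratic factors as (n - 9)(6n + 1).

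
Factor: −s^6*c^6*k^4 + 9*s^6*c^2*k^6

Factor out s^6*c^2*k^4 first: what remains is −c^4 + 9*k^2.
Recognize a difference of squares with the parts 3*k and c^2.

−c^2*k^4*s^6*(c^2 + 3*k)*(c^2 − 3*k)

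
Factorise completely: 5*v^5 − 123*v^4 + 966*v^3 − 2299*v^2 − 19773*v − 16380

(5*v + 12)*(v + 1)*(v − 15)*(v^2 − 13*v + 91)

Trying the rational-root candidates, v = −12/5 is a root, giving the factor (5*v + 12) and quotient v^4 − 27*v^3 + 258*v^2 − 1079*v − 1365.
Continuing, v = 15 is a root, giving the factor (v − 15) and quotient v^3 − 12*v^2 + 78*v + 91.
Continuing, v = −1 is a root, giving the factor (v + 1) and quotient v^2 − 13*v + 91.
The quadratic v^2 − 13*v + 91 has discriminant −195 < 0 and is irreducible over ℤ.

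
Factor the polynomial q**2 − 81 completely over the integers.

(q + 9)(q − 9)

Two integers with product −81 and sum 0 are −9 and 9.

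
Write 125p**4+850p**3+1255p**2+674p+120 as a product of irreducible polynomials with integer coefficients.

(5p+2)(5p+3)(5p+4)(p+5)

Among the possible rational roots, p = −2/5 is a root, giving the factor (5p+2) and quotient 25p**3+160p**2+187p+60.
Continuing, p = −5 is a root, so (p+5) divides it; the quotient is 25p**2+35p+12.
The remaining quadratic factors as (5p+3)(5p+4).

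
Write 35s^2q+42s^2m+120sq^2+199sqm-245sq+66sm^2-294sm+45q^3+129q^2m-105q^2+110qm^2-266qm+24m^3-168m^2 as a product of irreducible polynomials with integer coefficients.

(7s+3q+4m)(5q+6m)(s+3q+m-7)

Group: s(35sq+42sm+15q^2+38qm+24m^2) + (3q+m-7)(35sq+42sm+15q^2+38qm+24m^2); both groups contain (35sq+42sm+15q^2+38qm+24m^2), so (s+3q+m-7) is a factor with cofactor 35sq+42sm+15q^2+38qm+24m^2.
The cofactor groups again: 35sq+42sm+15q^2+38qm+24m^2 = 7s(5q+6m) + (3q+4m)(5q+6m); both groups contain (5q+6m), giving (7s+3q+4m)(5q+6m).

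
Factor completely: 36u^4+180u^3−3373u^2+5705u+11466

(2u−9)(3u−14)(6u+7)(u+13)

By the rational root theorem, u = −7/6 is a root, so (6u+7) is a factor; dividing leaves 6u^3+23u^2−589u+1638.
Then u = 9/2 is a root, so (2u−9) is a factor; dividing leaves 3u^2+25u−182.
The remaining quadratic factors as (3u−14)(u+13).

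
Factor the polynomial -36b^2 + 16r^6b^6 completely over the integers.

Factor out 4b^2 first: what remains is 4r^6b^4 - 9.
Recognize a difference of squares with the parts 2r^3b^2 and 3.

4b^2(2r^3b^2 + 3)(2r^3b^2 - 3)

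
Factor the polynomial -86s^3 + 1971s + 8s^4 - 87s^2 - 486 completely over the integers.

(2s + 9)(4s - 1)(s - 6)(s - 9)

Trying the rational-root candidates, s = 1/4 is a root, giving the factor (4s - 1) and quotient 2s^3 - 21s^2 - 27s + 486.
Next, s = -9/2 is a root, so (2s + 9) divides it; the quotient is s^2 - 15s + 54.
The remaining quadratic factors as (s - 6)(s - 9).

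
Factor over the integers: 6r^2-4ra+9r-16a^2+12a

(2r-4a+3)(3r+4a)

Group: 3r(2r-4a+3) + 4a(2r-4a+3); both groups contain (2r-4a+3).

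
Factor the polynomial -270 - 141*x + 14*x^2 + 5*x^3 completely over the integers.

(5*x + 9)*(x + 6)*(x - 5)

By the rational root theorem, x = -9/5 is a root, giving the factor (5*x + 9) and quotient x^2 + x - 30.
The remaining quadratic factors as (x + 6)(x - 5).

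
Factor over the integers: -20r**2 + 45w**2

5(3w - 2r)(3w + 2r)

Pull out the common factor 5; 9w**2 - 4r**2 is a difference of squares.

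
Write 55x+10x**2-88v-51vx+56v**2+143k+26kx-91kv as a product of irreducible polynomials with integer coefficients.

-(13k-8v+5x)(7v-2x-11)

Group: -7v(13k-8v+5x) + (2x+11)(13k-8v+5x); both groups contain (13k-8v+5x).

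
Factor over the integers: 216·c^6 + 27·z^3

Factor out 27 first: what remains is 8·c^6 + z^3.
Recognize a sum of cubes with the parts z and 2·c^2.

27·(2·c^2 + z)·(4·c^4 - 2·c^2·z + z^2)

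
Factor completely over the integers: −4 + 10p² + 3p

(2p − 1)(5p + 4)

Need a pair with product 10·(−4) = −40 and sum 3: that's 8 and −5.
Split the middle term: 10p² + 8p − 5p − 4 = 2p(5p + 4) − (5p + 4).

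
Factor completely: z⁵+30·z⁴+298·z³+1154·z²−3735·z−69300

(z+12)·(z+15)·(z−5)·(z²+8·z+77)

Among the possible rational roots, z = −15 is a root, so (z+15) divides it; the quotient is z⁴+15·z³+73·z²+59·z−4620.
Then z = −12 is a root, so (z+12) divides it; the quotient is z³+3·z²+37·z−385.
Then z = 5 is a root, so (z−5) is a factor; dividing leaves z²+8·z+77.
The quadratic z²+8·z+77 has discriminant −244 < 0 and is irreducible over ℤ.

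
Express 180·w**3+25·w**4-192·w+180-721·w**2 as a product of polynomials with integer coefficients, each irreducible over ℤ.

(5·w+3)·(5·w-2)·(w+10)·(w-3)

By the rational root theorem, w = -10 is a root, giving the factor (w+10) and quotient 25·w**3-70·w**2-21·w+18.
Then w = -3/5 is a root, so (5·w+3) is a factor; dividing leaves 5·w**2-17·w+6.
The remaining quadratic factors as (w-3)(5·w-2).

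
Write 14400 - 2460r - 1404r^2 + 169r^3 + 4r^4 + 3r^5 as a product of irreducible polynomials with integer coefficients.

(3r + 10)(r - 3)(r - 5)(r^2 + 6r + 96)

Trying the rational-root candidates, r = 3 is a root, giving the factor (r - 3) and quotient 3r^4 + 13r^3 + 208r^2 - 780r - 4800.
Then r = -10/3 is a root, so (3r + 10) divides it; the quotient is r^3 + r^2 + 66r - 480.
Next, r = 5 is a root, so (r - 5) is a factor; dividing leaves r^2 + 6r + 96.
The quadratic r^2 + 6r + 96 has discriminant -348 < 0 and is irreducible over ℤ.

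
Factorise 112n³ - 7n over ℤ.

Pull out the common factor 7n; 16n² - 1 is a difference of squares.

7n(4n + 1)(4n - 1)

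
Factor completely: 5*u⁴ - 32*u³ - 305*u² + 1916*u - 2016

Trying the rational-root candidates, u = 7/5 is a root, so (5*u - 7) is a factor; dividing leaves u³ - 5*u² - 68*u + 288.
Next, u = -8 is a root, so (u + 8) is a factor; dividing leaves u² - 13*u + 36.
The remaining quadratic factors as (u - 4)(u - 9).

(5*u - 7)*(u + 8)*(u - 4)*(u - 9)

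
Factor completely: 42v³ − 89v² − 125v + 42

(6v + 7)(7v − 2)(v − 3)

By the rational root theorem, v = −7/6 is a root, giving the factor (6v + 7) and quotient 7v² − 23v + 6.
The remaining quadratic factors as (7v − 2)(v − 3).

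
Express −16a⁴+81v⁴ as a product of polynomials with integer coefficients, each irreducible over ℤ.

(3v)⁴ − (2a)⁴ = ((3v)² − (2a)²)((3v)² + (2a)²); the first factor splits again, the second (9v²+4a²) is irreducible.

(3v−2a)(3v+2a)(9v²+4a²)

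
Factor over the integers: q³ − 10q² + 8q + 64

(q + 2)(q − 4)(q − 8)

Among the possible rational roots, q = −2 is a root, so (q + 2) is a factor; dividing leaves q² − 12q + 32.
The remaining quadratic factors as (q − 8)(q − 4).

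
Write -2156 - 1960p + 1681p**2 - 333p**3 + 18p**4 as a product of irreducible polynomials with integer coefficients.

Trying the rational-root candidates, p = 7/2 is a root, so (2p - 7) is a factor; dividing leaves 9p**3 - 135p**2 + 368p + 308.
Then p = 11 is a root, giving the factor (p - 11) and quotient 9p**2 - 36p - 28.
The remaining quadratic factors as (3p + 2)(3p - 14).

(2p - 7)(3p + 2)(3p - 14)(p - 11)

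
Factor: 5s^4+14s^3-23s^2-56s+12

By the rational root theorem, s = 1/5 is a root, so (5s-1) divides it; the quotient is s^3+3s^2-4s-12.
Then s = 2 is a root, so (s-2) divides it; the quotient is s^2+5s+6.
The remaining quadratic factors as (s+2)(s+3).

(5s-1)(s+2)(s+3)(s-2)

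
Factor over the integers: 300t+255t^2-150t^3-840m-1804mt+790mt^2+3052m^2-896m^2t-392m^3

-(14m-5t)(14m-5t-4)(2m+6t-15)

Group: 14m(-28m^2-74mt+218m+30t^2-51t-60) - 5t(-28m^2-74mt+218m+30t^2-51t-60); both groups contain (-28m^2-74mt+218m+30t^2-51t-60), so (14m-5t) is a factor with cofactor -28m^2-74mt+218m+30t^2-51t-60.
The cofactor groups again: -28m^2-74mt+218m+30t^2-51t-60 = -14m(2m+6t-15) + (5t+4)(2m+6t-15); both groups contain (2m+6t-15), giving -(14m-5t-4)(2m+6t-15).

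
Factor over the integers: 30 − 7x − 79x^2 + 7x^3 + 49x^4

Among the possible rational roots, x = −6/7 is a root, so (7x + 6) is a factor; dividing leaves 7x^3 − 5x^2 − 7x + 5.
Next, x = 5/7 is a root, giving the factor (7x − 5) and quotient x^2 − 1.
The remaining quadratic factors as (x − 1)(x + 1).

(7x + 6)(7x − 5)(x + 1)(x − 1)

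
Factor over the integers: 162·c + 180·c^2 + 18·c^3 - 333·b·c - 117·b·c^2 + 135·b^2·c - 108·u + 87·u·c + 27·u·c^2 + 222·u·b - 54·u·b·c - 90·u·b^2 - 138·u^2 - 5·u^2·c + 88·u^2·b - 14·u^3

Group: 7·u·(-2·u^2 + 10·u·b + u·c - 18·u - 15·b·c + 3·c^2 + 27·c) + (-9·b + 6·c + 6)·(-2·u^2 + 10·u·b + u·c - 18·u - 15·b·c + 3·c^2 + 27·c); both groups contain (-2·u^2 + 10·u·b + u·c - 18·u - 15·b·c + 3·c^2 + 27·c), so (7·u - 9·b + 6·c + 6) is a factor with cofactor -2·u^2 + 10·u·b + u·c - 18·u - 15·b·c + 3·c^2 + 27·c.
The cofactor groups again: -2·u^2 + 10·u·b + u·c - 18·u - 15·b·c + 3·c^2 + 27·c = -2·u·(u - 5·b + c + 9) + 3·c·(u - 5·b + c + 9); both groups contain (u - 5·b + c + 9), giving -(2·u - 3·c)·(u - 5·b + c + 9).

-(2·u - 3·c)·(u - 5·b + c + 9)·(7·u - 9·b + 6·c + 6)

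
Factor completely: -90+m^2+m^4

(m+3)(m-3)(m^2+10)

Substitute u = m^2 to get a quadratic in u, then factor.
m^2-9 is a difference of squares.
m^2+10 is irreducible over ℤ (always positive, so no real roots).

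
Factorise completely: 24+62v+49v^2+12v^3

By the rational root theorem, v = -2 is a root, so (v+2) is a factor; dividing leaves 12v^2+25v+12.
The remaining quadratic factors as (4v+3)(3v+4).

(3v+4)(4v+3)(v+2)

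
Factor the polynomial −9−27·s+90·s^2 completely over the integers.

9·(2·s−1)·(5·s+1)

Pull out the common factor 9, then factor the remaining trinomial.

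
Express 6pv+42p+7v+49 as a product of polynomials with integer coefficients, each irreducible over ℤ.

Group as (6pv+42p) + (7v+49) = 6p(v+7) + 7(v+7).
Both groups share the factor (v+7).

(6p+7)(v+7)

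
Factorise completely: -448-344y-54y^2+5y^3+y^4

(y+2)(y+4)(y+7)(y-8)

Among the possible rational roots, y = 8 is a root, so (y-8) divides it; the quotient is y^3+13y^2+50y+56.
Next, y = -4 is a root, so (y+4) divides it; the quotient is y^2+9y+14.
The remaining quadratic factors as (y+2)(y+7).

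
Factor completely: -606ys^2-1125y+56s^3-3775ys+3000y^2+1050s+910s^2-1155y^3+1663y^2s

-(15y-14s)(11y-4s-5)(7y-s-15)

Group: 11y(-105y^2+113ys+225y-14s^2-210s) + (-4s-5)(-105y^2+113ys+225y-14s^2-210s); both groups contain (-105y^2+113ys+225y-14s^2-210s), so (11y-4s-5) is a factor with cofactor -105y^2+113ys+225y-14s^2-210s.
The cofactor groups again: -105y^2+113ys+225y-14s^2-210s = -15y(7y-s-15) + 14s(7y-s-15); both groups contain (7y-s-15), giving -(15y-14s)(7y-s-15).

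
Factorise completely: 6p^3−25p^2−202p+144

Trying the rational-root candidates, p = −9/2 is a root, so (2p+9) divides it; the quotient is 3p^2−26p+16.
The remaining quadratic factors as (p−8)(3p−2).

(2p+9)(3p−2)(p−8)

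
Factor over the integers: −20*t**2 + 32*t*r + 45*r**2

−(2*t − 5*r)*(10*t + 9*r)

Group: −10*t*(2*t − 5*r) − 9*r*(2*t − 5*r); both groups contain (2*t − 5*r).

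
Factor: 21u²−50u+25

(3u−5)(7u−5)

Need a pair with product 21·25 = 525 and sum −50: that's −35 and −15.
Split the middle term: 21u²−35u − 15u+25 = 7u(3u−5) − 5(3u−5).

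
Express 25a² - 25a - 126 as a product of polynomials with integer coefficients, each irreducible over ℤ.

(5a + 9)(5a - 14)

Need a pair with product 25·(-126) = -3150 and sum -25: that's 45 and -70.
Split the middle term: 25a² + 45a - 70a - 126 = 5a(5a + 9) - 14(5a + 9).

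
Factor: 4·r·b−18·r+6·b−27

Group as (4·r·b−18·r) + (6·b−27) = 2·r·(2·b−9) + 3·(2·b−9).
Both groups share the factor (2·b−9).

(2·b−9)·(2·r+3)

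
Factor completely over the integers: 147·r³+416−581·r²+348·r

(3·r−8)·(7·r+4)·(7·r−13)

Testing divisors of the constant over divisors of the leading coefficient, r = 8/3 is a root, so (3·r−8) divides it; the quotient is 49·r²−63·r−52.
The remaining quadratic factors as (7·r−13)(7·r+4).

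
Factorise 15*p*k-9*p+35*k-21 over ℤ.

Group as (15*p*k-9*p) + (35*k-21) = 3*p*(5*k-3) + 7*(5*k-3).
Both groups share the factor (5*k-3).

(3*p+7)*(5*k-3)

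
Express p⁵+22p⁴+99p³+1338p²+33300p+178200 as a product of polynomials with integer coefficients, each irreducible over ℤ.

(p+10)(p+15)(p+9)(p²−12p+132)

Among the possible rational roots, p = −9 is a root, so (p+9) divides it; the quotient is p⁴+13p³−18p²+1500p+19800.
Next, p = −10 is a root, so (p+10) divides it; the quotient is p³+3p²−48p+1980.
Next, p = −15 is a root, so (p+15) is a factor; dividing leaves p²−12p+132.
The quadratic p²−12p+132 has discriminant −384 < 0 and is irreducible over ℤ.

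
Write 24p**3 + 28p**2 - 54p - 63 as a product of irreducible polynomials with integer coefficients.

(2p + 3)(2p - 3)(6p + 7)

Group as (24p**3 - 54p) + (28p**2 - 63) = 6p(4p**2 - 9) + 7(4p**2 - 9).
Both groups share the factor (4p**2 - 9).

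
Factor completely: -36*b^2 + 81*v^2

9*(3*v - 2*b)*(3*v + 2*b)

Factor out 9, leaving 9*v^2 - 4*b^2, which is a difference of two squares.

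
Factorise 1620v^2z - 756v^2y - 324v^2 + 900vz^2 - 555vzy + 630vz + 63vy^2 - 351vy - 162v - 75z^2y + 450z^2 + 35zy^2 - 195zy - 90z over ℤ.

(15z - 7y - 3)(12v - y + 6)(9v + 5z)

Group: 12v(135vz - 63vy - 27v + 75z^2 - 35zy - 15z) + (-y + 6)(135vz - 63vy - 27v + 75z^2 - 35zy - 15z); both groups contain (135vz - 63vy - 27v + 75z^2 - 35zy - 15z), so (12v - y + 6) is a factor with cofactor 135vz - 63vy - 27v + 75z^2 - 35zy - 15z.
The cofactor groups again: 135vz - 63vy - 27v + 75z^2 - 35zy - 15z = 9v(15z - 7y - 3) + 5z(15z - 7y - 3); both groups contain (15z - 7y - 3), giving (9v + 5z)(15z - 7y - 3).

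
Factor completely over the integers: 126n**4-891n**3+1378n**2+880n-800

Testing divisors of the constant over divisors of the leading coefficient, n = -5/6 is a root, so (6n+5) divides it; the quotient is 21n**3-166n**2+368n-160.
Next, n = 4 is a root, giving the factor (n-4) and quotient 21n**2-82n+40.
The remaining quadratic factors as (7n-4)(3n-10).

(3n-10)(6n+5)(7n-4)(n-4)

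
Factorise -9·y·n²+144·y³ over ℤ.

Every term has a factor of 9·y. Then 16·y²-n² = (4·y)² − (n)².

9·y·(4·y-n)·(4·y+n)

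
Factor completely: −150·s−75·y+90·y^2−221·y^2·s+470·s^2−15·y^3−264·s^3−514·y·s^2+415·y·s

−(15·y+11·s−15)·(y+12·s−5)·(y+2·s)

Group: y·(−15·y^2−41·y·s+15·y−22·s^2+30·s) + (12·s−5)·(−15·y^2−41·y·s+15·y−22·s^2+30·s); both groups contain (−15·y^2−41·y·s+15·y−22·s^2+30·s), so (y+12·s−5) is a factor with cofactor −15·y^2−41·y·s+15·y−22·s^2+30·s.
The cofactor groups again: −15·y^2−41·y·s+15·y−22·s^2+30·s = −15·y·(y+2·s) + (−11·s+15)·(y+2·s); both groups contain (y+2·s), giving −(15·y+11·s−15)·(y+2·s).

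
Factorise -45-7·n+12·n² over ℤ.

Need a pair with product 12·(-45) = -540 and sum -7: that's -27 and 20.
Split the middle term: 12·n²-27·n + 20·n-45 = 3·n·(4·n-9) + 5·(4·n-9).

(3·n+5)·(4·n-9)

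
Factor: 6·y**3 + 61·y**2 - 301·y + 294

Among the possible rational roots, y = 3/2 is a root, so (2·y - 3) divides it; the quotient is 3·y**2 + 35·y - 98.
The remaining quadratic factors as (y + 14)(3·y - 7).

(2·y - 3)·(3·y - 7)·(y + 14)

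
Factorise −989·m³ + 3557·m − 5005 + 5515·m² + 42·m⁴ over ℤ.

Among the possible rational roots, m = 11 is a root, giving the factor (m − 11) and quotient 42·m³ − 527·m² − 282·m + 455.
Continuing, m = 5/7 is a root, so (7·m − 5) is a factor; dividing leaves 6·m² − 71·m − 91.
The remaining quadratic factors as (m − 13)(6·m + 7).

(6·m + 7)·(7·m − 5)·(m − 11)·(m − 13)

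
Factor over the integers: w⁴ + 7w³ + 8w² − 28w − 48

Testing divisors of the constant over divisors of the leading coefficient, w = 2 is a root, giving the factor (w − 2) and quotient w³ + 9w² + 26w + 24.
Then w = −4 is a root, so (w + 4) is a factor; dividing leaves w² + 5w + 6.
The remaining quadratic factors as (w + 3)(w + 2).

(w + 2)(w + 3)(w + 4)(w − 2)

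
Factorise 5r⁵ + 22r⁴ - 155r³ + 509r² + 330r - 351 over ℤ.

(5r - 3)(r + 1)(r + 9)(r² - 5r + 13)

Testing divisors of the constant over divisors of the leading coefficient, r = -1 is a root, giving the factor (r + 1) and quotient 5r⁴ + 17r³ - 172r² + 681r - 351.
Continuing, r = -9 is a root, so (r + 9) is a factor; dividing leaves 5r³ - 28r² + 80r - 39.
Continuing, r = 3/5 is a root, so (5r - 3) divides it; the quotient is r² - 5r + 13.
The quadratic r² - 5r + 13 has discriminant -27 < 0 and is irreducible over ℤ.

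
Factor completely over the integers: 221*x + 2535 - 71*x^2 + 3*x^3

By the rational root theorem, x = 15 is a root, giving the factor (x - 15) and quotient 3*x^2 - 26*x - 169.
The remaining quadratic factors as (x - 13)(3*x + 13).

(3*x + 13)*(x - 13)*(x - 15)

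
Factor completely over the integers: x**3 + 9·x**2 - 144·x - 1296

(x + 12)·(x + 9)·(x - 12)

Testing divisors of the constant over divisors of the leading coefficient, x = -9 is a root, so (x + 9) divides it; the quotient is x**2 - 144.
The remaining quadratic factors as (x + 12)(x - 12).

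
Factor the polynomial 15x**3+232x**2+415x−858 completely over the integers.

(3x+11)(5x−6)(x+13)

Testing divisors of the constant over divisors of the leading coefficient, x = −11/3 is a root, so (3x+11) is a factor; dividing leaves 5x**2+59x−78.
The remaining quadratic factors as (5x−6)(x+13).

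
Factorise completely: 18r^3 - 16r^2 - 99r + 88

(9r - 8)(2r^2 - 11)

Group as (18r^3 - 99r) + (-16r^2 + 88) = 9r(2r^2 - 11) - 8(2r^2 - 11).
Both groups share the factor (2r^2 - 11).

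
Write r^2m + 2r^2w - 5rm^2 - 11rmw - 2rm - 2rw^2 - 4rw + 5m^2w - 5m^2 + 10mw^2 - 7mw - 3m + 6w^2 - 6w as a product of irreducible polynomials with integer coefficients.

(r - 5m - 3)(m + 2w)(r - w + 1)

Group: r(rm + 2rw - 5m^2 - 10mw - 3m - 6w) + (-w + 1)(rm + 2rw - 5m^2 - 10mw - 3m - 6w); both groups contain (rm + 2rw - 5m^2 - 10mw - 3m - 6w), so (r - w + 1) is a factor with cofactor rm + 2rw - 5m^2 - 10mw - 3m - 6w.
The cofactor groups again: rm + 2rw - 5m^2 - 10mw - 3m - 6w = m(r - 5m - 3) + 2w(r - 5m - 3); both groups contain (r - 5m - 3), giving (m + 2w)(r - 5m - 3).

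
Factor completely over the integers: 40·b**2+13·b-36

Need a pair with product 40·(-36) = -1440 and sum 13: that's 45 and -32.
Split the middle term: 40·b**2+45·b - 32·b-36 = 5·b·(8·b+9) - 4·(8·b+9).

(5·b-4)·(8·b+9)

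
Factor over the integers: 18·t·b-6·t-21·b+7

(3·b-1)·(6·t-7)

Group as (18·t·b-6·t) + (-21·b+7) = 6·t·(3·b-1) - 7·(3·b-1).
Both groups share the factor (3·b-1).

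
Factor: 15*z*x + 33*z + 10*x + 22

(3*z + 2)*(5*x + 11)

Group as (15*z*x + 33*z) + (10*x + 22) = 3*z*(5*x + 11) + 2*(5*x + 11).
Both groups share the factor (5*x + 11).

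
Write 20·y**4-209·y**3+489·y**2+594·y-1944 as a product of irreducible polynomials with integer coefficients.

(4·y-9)·(5·y+9)·(y-4)·(y-6)

Testing divisors of the constant over divisors of the leading coefficient, y = 6 is a root, so (y-6) divides it; the quotient is 20·y**3-89·y**2-45·y+324.
Continuing, y = 4 is a root, giving the factor (y-4) and quotient 20·y**2-9·y-81.
The remaining quadratic factors as (5·y+9)(4·y-9).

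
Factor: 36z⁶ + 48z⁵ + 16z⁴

4z⁴(3z + 2)²

Pull out the common factor 4z⁴, leaving 9z² + 12z + 4.
Recognize a perfect-square trinomial with the parts 3z and 2.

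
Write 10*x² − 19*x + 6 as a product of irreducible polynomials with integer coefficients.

Need a pair with product 10·6 = 60 and sum −19: that's −15 and −4.
Split the middle term: 10*x² − 15*x − 4*x + 6 = 5*x*(2*x − 3) − 2*(2*x − 3).

(2*x − 3)*(5*x − 2)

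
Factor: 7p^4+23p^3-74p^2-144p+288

(7p-12)(p+3)(p+4)(p-2)

Among the possible rational roots, p = -3 is a root, giving the factor (p+3) and quotient 7p^3+2p^2-80p+96.
Then p = 2 is a root, giving the factor (p-2) and quotient 7p^2+16p-48.
The remaining quadratic factors as (7p-12)(p+4).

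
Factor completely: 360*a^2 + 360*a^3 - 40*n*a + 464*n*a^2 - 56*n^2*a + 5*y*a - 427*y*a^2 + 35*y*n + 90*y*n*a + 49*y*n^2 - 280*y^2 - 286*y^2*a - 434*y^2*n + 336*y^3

(6*y - 7*n - 5*a - 5)*(7*y - 8*a)*(8*y - n + 9*a)

Group: 8*y*(42*y^2 - 49*y*n - 83*y*a - 35*y + 56*n*a + 40*a^2 + 40*a) + (-n + 9*a)*(42*y^2 - 49*y*n - 83*y*a - 35*y + 56*n*a + 40*a^2 + 40*a); both groups contain (42*y^2 - 49*y*n - 83*y*a - 35*y + 56*n*a + 40*a^2 + 40*a), so (8*y - n + 9*a) is a factor with cofactor 42*y^2 - 49*y*n - 83*y*a - 35*y + 56*n*a + 40*a^2 + 40*a.
The cofactor groups again: 42*y^2 - 49*y*n - 83*y*a - 35*y + 56*n*a + 40*a^2 + 40*a = 6*y*(7*y - 8*a) + (-7*n - 5*a - 5)*(7*y - 8*a); both groups contain (7*y - 8*a), giving (6*y - 7*n - 5*a - 5)*(7*y - 8*a).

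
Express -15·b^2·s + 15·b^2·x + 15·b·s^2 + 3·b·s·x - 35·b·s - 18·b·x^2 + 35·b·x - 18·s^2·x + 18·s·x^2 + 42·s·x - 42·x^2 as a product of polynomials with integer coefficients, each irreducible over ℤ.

-(3·b - 3·s + 7)·(5·b - 6·x)·(s - x)

Group: 5·b·(-3·b·s + 3·b·x + 3·s^2 - 3·s·x - 7·s + 7·x) - 6·x·(-3·b·s + 3·b·x + 3·s^2 - 3·s·x - 7·s + 7·x); both groups contain (-3·b·s + 3·b·x + 3·s^2 - 3·s·x - 7·s + 7·x), so (5·b - 6·x) is a factor with cofactor -3·b·s + 3·b·x + 3·s^2 - 3·s·x - 7·s + 7·x.
The cofactor groups again: -3·b·s + 3·b·x + 3·s^2 - 3·s·x - 7·s + 7·x = -3·b·(s - x) + (3·s - 7)·(s - x); both groups contain (s - x), giving -(3·b - 3·s + 7)·(s - x).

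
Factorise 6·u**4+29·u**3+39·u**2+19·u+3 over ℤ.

(2·u+1)·(3·u+1)·(u+1)·(u+3)

Trying the rational-root candidates, u = -3 is a root, giving the factor (u+3) and quotient 6·u**3+11·u**2+6·u+1.
Continuing, u = -1/2 is a root, so (2·u+1) divides it; the quotient is 3·u**2+4·u+1.
The remaining quadratic factors as (3·u+1)(u+1).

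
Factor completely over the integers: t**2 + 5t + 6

Two integers with product 6 and sum 5 are 3 and 2.

(t + 2)(t + 3)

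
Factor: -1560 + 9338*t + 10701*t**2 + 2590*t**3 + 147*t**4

Among the possible rational roots, t = -12 is a root, giving the factor (t + 12) and quotient 147*t**3 + 826*t**2 + 789*t - 130.
Then t = -10/7 is a root, so (7*t + 10) is a factor; dividing leaves 21*t**2 + 88*t - 13.
The remaining quadratic factors as (7*t - 1)(3*t + 13).

(3*t + 13)*(7*t + 10)*(7*t - 1)*(t + 12)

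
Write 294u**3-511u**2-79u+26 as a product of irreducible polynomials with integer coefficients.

Among the possible rational roots, u = -2/7 is a root, so (7u+2) is a factor; dividing leaves 42u**2-85u+13.
The remaining quadratic factors as (6u-1)(7u-13).

(6u-1)(7u+2)(7u-13)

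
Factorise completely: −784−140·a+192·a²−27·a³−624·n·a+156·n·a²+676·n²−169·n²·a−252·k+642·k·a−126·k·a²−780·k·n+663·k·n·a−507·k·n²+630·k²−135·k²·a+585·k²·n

(13·n−3·a+14)·(15·k−13·n+9·a+14)·(3·k+a−4)

Group: 13·n·(45·k²−39·k·n+42·k·a−18·k−13·n·a+52·n+9·a²−22·a−56) + (−3·a+14)·(45·k²−39·k·n+42·k·a−18·k−13·n·a+52·n+9·a²−22·a−56); both groups contain (45·k²−39·k·n+42·k·a−18·k−13·n·a+52·n+9·a²−22·a−56), so (13·n−3·a+14) is a factor with cofactor 45·k²−39·k·n+42·k·a−18·k−13·n·a+52·n+9·a²−22·a−56.
The cofactor groups again: 45·k²−39·k·n+42·k·a−18·k−13·n·a+52·n+9·a²−22·a−56 = 15·k·(3·k+a−4) + (−13·n+9·a+14)·(3·k+a−4); both groups contain (3·k+a−4), giving (15·k−13·n+9·a+14)·(3·k+a−4).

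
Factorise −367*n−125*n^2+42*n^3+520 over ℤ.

(2*n+5)*(3*n−13)*(7*n−8)

Trying the rational-root candidates, n = −5/2 is a root, giving the factor (2*n+5) and quotient 21*n^2−115*n+104.
The remaining quadratic factors as (7*n−8)(3*n−13).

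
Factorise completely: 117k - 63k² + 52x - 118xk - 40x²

Group: -4x(10x + 7k - 13) - 9k(10x + 7k - 13); both groups contain (10x + 7k - 13).

-(10x + 7k - 13)(4x + 9k)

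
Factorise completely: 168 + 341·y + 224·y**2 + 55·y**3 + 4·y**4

By the rational root theorem, y = −8 is a root, so (y + 8) divides it; the quotient is 4·y**3 + 23·y**2 + 40·y + 21.
Next, y = −7/4 is a root, so (4·y + 7) is a factor; dividing leaves y**2 + 4·y + 3.
The remaining quadratic factors as (y + 3)(y + 1).

(4·y + 7)·(y + 1)·(y + 3)·(y + 8)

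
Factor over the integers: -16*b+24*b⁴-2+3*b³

Group as (24*b⁴-16*b) + (3*b³-2) = 8*b*(3*b³-2) + (3*b³-2).
Both groups share the factor (3*b³-2).

(8*b+1)*(3*b³-2)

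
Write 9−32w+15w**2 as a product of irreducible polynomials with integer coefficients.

(3w−1)(5w−9)

Need a pair with product 15·9 = 135 and sum −32: that's −5 and −27.
Split the middle term: 15w**2−5w − 27w+9 = 5w(3w−1) − 9(3w−1).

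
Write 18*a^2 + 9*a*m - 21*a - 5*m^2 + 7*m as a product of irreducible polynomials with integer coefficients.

Group: 3*a*(6*a + 5*m - 7) - m*(6*a + 5*m - 7); both groups contain (6*a + 5*m - 7).

(3*a - m)*(6*a + 5*m - 7)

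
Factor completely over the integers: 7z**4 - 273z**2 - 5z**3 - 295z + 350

(7z - 5)(z + 2)(z + 5)(z - 7)

Testing divisors of the constant over divisors of the leading coefficient, z = -2 is a root, so (z + 2) is a factor; dividing leaves 7z**3 - 19z**2 - 235z + 175.
Continuing, z = 7 is a root, so (z - 7) is a factor; dividing leaves 7z**2 + 30z - 25.
The remaining quadratic factors as (z + 5)(7z - 5).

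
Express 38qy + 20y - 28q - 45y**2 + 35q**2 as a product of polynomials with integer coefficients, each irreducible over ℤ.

(5q + 9y - 4)(7q - 5y)

Group: 5q(7q - 5y) + (9y - 4)(7q - 5y); both groups contain (7q - 5y).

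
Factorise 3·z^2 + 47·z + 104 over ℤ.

(3·z + 8)·(z + 13)

Need a pair with product 3·104 = 312 and sum 47: that's 39 and 8.
Split the middle term: 3·z^2 + 39·z + 8·z + 104 = 3·z·(z + 13) + 8·(z + 13).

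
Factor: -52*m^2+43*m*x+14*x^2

-(13*m-14*x)*(4*m+x)

Group: -13*m*(4*m+x) + 14*x*(4*m+x); both groups contain (4*m+x).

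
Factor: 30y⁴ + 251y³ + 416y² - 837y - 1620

(2y + 9)(3y + 5)(5y - 9)(y + 4)

Testing divisors of the constant over divisors of the leading coefficient, y = -9/2 is a root, so (2y + 9) is a factor; dividing leaves 15y³ + 58y² - 53y - 180.
Continuing, y = -4 is a root, so (y + 4) is a factor; dividing leaves 15y² - 2y - 45.
The remaining quadratic factors as (3y + 5)(5y - 9).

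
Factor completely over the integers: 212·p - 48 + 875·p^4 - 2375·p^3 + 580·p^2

Trying the rational-root candidates, p = 1/5 is a root, giving the factor (5·p - 1) and quotient 175·p^3 - 440·p^2 + 28·p + 48.
Continuing, p = -2/7 is a root, so (7·p + 2) divides it; the quotient is 25·p^2 - 70·p + 24.
The remaining quadratic factors as (5·p - 2)(5·p - 12).

(5·p - 1)·(5·p - 12)·(5·p - 2)·(7·p + 2)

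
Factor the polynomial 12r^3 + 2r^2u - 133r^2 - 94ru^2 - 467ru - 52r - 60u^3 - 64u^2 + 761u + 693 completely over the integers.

(3r + 2u - 7)(4r + 10u + 9)(r - 3u - 11)

Group: 4r(3r^2 - 7ru - 40r - 6u^2 - u + 77) + (10u + 9)(3r^2 - 7ru - 40r - 6u^2 - u + 77); both groups contain (3r^2 - 7ru - 40r - 6u^2 - u + 77), so (4r + 10u + 9) is a factor with cofactor 3r^2 - 7ru - 40r - 6u^2 - u + 77.
The cofactor groups again: 3r^2 - 7ru - 40r - 6u^2 - u + 77 = r(3r + 2u - 7) + (-3u - 11)(3r + 2u - 7); both groups contain (3r + 2u - 7), giving (r - 3u - 11)(3r + 2u - 7).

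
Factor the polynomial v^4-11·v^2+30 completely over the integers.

Substitute u = v^2 to get a quadratic in u, then factor.
v^2-5 is irreducible over ℤ (5 is not a perfect square).
v^2-6 is irreducible over ℤ (6 is not a perfect square).

(v^2-5)·(v^2-6)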